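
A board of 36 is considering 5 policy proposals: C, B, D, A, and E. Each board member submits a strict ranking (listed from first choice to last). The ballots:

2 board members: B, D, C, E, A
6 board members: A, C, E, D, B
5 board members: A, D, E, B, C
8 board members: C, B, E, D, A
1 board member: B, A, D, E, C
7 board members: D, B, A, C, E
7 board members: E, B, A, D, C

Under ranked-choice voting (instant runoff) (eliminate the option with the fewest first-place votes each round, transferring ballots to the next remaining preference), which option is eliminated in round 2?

Round 1: C 8, B 3, D 7, A 11, E 7. Eliminate B.
Round 2: C 8, D 9, A 12, E 7. Eliminate E.

E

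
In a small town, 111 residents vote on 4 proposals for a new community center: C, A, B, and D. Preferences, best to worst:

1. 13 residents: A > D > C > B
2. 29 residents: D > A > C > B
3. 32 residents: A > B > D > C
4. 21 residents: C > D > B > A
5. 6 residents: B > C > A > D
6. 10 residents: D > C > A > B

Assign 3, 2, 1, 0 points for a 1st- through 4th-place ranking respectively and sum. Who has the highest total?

C: 13·1 + 29·1 + 32·0 + 21·3 + 6·2 + 10·2 = 137
A: 13·3 + 29·2 + 32·3 + 21·0 + 6·1 + 10·1 = 209
B: 13·0 + 29·0 + 32·2 + 21·1 + 6·3 + 10·0 = 103
D: 13·2 + 29·3 + 32·1 + 21·2 + 6·0 + 10·3 = 217
D has the highest Borda score (217).

D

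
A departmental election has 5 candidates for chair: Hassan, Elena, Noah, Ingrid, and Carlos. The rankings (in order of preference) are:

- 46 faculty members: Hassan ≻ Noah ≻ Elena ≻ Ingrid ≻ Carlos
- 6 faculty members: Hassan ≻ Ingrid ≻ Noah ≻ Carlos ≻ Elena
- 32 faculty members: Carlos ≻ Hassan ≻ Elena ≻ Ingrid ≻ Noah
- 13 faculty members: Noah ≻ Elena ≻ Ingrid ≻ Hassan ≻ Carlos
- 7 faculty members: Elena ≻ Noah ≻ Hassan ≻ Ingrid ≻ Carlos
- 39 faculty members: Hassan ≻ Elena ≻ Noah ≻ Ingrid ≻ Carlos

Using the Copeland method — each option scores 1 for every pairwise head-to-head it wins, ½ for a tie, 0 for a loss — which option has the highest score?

Hassan: beats Elena, Noah, Ingrid, and Carlos → score 4.
Elena: beats Noah, Ingrid, and Carlos; loses to Hassan → score 3.
Noah: beats Ingrid and Carlos; loses to Hassan and Elena → score 2.
Ingrid: beats Carlos; loses to Hassan, Elena, and Noah → score 1.
Carlos: loses to Hassan, Elena, Noah, and Ingrid → score 0.
Hassan has the best pairwise record.

Hassan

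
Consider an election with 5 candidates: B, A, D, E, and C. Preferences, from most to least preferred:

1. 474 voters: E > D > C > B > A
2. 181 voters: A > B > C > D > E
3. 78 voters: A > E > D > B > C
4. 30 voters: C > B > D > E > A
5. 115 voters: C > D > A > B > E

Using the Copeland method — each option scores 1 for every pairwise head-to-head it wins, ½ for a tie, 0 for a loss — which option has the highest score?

E

B: beats A; loses to D, E, and C → score 1.
A: loses to B, D, E, and C → score 0.
D: beats B, A, and C; loses to E → score 3.
E: beats B, A, D, and C → score 4.
C: beats B and A; loses to D and E → score 2.
E has the best pairwise record.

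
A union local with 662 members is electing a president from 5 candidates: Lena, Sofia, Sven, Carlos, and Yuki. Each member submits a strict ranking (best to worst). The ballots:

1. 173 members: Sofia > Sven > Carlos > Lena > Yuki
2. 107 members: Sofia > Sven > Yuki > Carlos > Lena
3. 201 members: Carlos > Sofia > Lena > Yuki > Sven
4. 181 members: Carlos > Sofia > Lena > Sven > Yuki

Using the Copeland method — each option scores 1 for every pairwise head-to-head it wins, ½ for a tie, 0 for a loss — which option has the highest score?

Carlos

Lena: beats Sven and Yuki; loses to Sofia and Carlos → score 2.
Sofia: beats Lena, Sven, and Yuki; loses to Carlos → score 3.
Sven: beats Yuki; loses to Lena, Sofia, and Carlos → score 1.
Carlos: beats Lena, Sofia, Sven, and Yuki → score 4.
Yuki: loses to Lena, Sofia, Sven, and Carlos → score 0.
Carlos has the best pairwise record.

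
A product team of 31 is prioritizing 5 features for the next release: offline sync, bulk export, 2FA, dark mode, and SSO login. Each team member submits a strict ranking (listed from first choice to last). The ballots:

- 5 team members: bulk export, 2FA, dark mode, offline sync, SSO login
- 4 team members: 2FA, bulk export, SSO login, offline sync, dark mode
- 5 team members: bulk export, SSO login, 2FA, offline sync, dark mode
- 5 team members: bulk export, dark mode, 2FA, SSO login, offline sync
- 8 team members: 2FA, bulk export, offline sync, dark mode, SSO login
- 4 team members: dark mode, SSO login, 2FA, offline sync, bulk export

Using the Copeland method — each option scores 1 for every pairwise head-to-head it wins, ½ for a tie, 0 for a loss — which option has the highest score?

2FA

offline sync: beats dark mode; loses to bulk export, 2FA, and SSO login → score 1.
bulk export: beats offline sync, dark mode, and SSO login; loses to 2FA → score 3.
2FA: beats offline sync, bulk export, dark mode, and SSO login → score 4.
dark mode: beats SSO login; loses to offline sync, bulk export, and 2FA → score 1.
SSO login: beats offline sync; loses to bulk export, 2FA, and dark mode → score 1.
2FA has the best pairwise record.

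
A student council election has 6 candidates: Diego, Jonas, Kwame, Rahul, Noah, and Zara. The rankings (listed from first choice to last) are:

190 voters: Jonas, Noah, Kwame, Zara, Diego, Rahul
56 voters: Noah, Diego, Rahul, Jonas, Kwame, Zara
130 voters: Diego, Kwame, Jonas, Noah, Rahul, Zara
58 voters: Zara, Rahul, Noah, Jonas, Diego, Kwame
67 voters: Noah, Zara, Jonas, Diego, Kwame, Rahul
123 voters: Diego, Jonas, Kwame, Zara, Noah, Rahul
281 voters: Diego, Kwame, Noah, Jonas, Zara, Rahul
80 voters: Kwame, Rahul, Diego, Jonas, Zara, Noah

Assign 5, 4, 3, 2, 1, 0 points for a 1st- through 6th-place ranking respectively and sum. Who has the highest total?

Diego: 190·1 + 56·4 + 130·5 + 58·1 + 67·2 + 123·5 + 281·5 + 80·3 = 3516
Jonas: 190·5 + 56·2 + 130·3 + 58·2 + 67·3 + 123·4 + 281·2 + 80·2 = 2983
Kwame: 190·3 + 56·1 + 130·4 + 58·0 + 67·1 + 123·3 + 281·4 + 80·5 = 3106
Rahul: 190·0 + 56·3 + 130·1 + 58·4 + 67·0 + 123·0 + 281·0 + 80·4 = 850
Noah: 190·4 + 56·5 + 130·2 + 58·3 + 67·5 + 123·1 + 281·3 + 80·0 = 2775
Zara: 190·2 + 56·0 + 130·0 + 58·5 + 67·4 + 123·2 + 281·1 + 80·1 = 1545
Diego has the highest Borda score (3516).

Diego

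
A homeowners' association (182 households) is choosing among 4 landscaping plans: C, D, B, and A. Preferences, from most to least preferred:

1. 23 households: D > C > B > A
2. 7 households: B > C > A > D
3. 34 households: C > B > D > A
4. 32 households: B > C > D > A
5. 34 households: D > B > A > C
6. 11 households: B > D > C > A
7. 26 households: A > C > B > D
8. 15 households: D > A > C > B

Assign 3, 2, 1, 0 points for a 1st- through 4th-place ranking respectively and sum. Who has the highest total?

B

C: 23·2 + 7·2 + 34·3 + 32·2 + 34·0 + 11·1 + 26·2 + 15·1 = 304
D: 23·3 + 7·0 + 34·1 + 32·1 + 34·3 + 11·2 + 26·0 + 15·3 = 304
B: 23·1 + 7·3 + 34·2 + 32·3 + 34·2 + 11·3 + 26·1 + 15·0 = 335
A: 23·0 + 7·1 + 34·0 + 32·0 + 34·1 + 11·0 + 26·3 + 15·2 = 149
B has the highest Borda score (335).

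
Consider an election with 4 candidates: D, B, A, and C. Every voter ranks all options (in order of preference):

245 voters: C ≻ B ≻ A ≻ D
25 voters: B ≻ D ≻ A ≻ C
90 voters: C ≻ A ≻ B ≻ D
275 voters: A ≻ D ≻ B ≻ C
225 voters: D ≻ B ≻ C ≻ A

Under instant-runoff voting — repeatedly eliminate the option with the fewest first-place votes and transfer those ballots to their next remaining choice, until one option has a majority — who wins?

Round 1: D 225, B 25, A 275, C 335. Eliminate B.
Round 2: D 250, A 275, C 335. Eliminate D.
Round 3: A 300, C 560. C has a majority.

C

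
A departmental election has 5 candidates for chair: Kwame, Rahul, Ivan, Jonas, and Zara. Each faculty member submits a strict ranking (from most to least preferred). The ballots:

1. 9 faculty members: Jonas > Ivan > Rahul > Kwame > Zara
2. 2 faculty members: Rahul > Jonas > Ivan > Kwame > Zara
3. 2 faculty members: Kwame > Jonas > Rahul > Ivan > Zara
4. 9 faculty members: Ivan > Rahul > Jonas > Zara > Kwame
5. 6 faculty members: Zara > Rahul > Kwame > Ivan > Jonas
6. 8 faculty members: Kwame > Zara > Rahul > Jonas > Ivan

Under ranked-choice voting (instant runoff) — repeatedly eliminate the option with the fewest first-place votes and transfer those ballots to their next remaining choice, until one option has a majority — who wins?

Jonas

Round 1: Kwame 10, Rahul 2, Ivan 9, Jonas 9, Zara 6. Eliminate Rahul.
Round 2: Kwame 10, Ivan 9, Jonas 11, Zara 6. Eliminate Zara.
Round 3: Kwame 16, Ivan 9, Jonas 11. Eliminate Ivan.
Round 4: Kwame 16, Jonas 20. Jonas has a majority.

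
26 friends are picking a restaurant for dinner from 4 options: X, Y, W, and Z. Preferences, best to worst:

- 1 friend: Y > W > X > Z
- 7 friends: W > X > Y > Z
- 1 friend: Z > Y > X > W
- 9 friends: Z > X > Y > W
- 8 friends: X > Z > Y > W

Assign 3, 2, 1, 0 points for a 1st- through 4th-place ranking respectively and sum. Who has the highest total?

X

X: 1·1 + 7·2 + 1·1 + 9·2 + 8·3 = 58
Y: 1·3 + 7·1 + 1·2 + 9·1 + 8·1 = 29
W: 1·2 + 7·3 + 1·0 + 9·0 + 8·0 = 23
Z: 1·0 + 7·0 + 1·3 + 9·3 + 8·2 = 46
X has the highest Borda score (58).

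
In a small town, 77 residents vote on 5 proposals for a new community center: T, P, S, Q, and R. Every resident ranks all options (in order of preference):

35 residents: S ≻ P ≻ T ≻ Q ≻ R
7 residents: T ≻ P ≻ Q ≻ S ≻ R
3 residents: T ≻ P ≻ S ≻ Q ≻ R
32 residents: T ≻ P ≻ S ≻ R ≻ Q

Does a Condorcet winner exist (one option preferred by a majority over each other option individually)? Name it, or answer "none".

T vs P: 42–35 for T.
T vs S: 42–35 for T.
T vs Q: 77–0 for T.
T vs R: 77–0 for T.
T beats every other option head-to-head.

T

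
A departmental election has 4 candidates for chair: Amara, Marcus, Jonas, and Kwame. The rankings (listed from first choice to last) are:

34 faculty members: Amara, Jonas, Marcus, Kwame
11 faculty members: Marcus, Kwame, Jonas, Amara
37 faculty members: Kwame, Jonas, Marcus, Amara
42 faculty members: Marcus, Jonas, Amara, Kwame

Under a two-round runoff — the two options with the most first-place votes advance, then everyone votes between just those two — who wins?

Marcus

Round 1 first-place votes: Amara 34, Marcus 53, Jonas 0, Kwame 37.
Marcus and Kwame advance.
Runoff: Marcus is preferred to Kwame by 87 voters; Kwame by 37.
Marcus wins the runoff.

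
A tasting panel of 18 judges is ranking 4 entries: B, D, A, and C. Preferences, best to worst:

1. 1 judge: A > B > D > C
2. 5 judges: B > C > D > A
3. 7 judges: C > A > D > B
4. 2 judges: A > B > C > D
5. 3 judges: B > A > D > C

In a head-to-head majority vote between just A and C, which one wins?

C

Voters preferring A to C: 6; preferring C to A: 12.
C wins the head-to-head.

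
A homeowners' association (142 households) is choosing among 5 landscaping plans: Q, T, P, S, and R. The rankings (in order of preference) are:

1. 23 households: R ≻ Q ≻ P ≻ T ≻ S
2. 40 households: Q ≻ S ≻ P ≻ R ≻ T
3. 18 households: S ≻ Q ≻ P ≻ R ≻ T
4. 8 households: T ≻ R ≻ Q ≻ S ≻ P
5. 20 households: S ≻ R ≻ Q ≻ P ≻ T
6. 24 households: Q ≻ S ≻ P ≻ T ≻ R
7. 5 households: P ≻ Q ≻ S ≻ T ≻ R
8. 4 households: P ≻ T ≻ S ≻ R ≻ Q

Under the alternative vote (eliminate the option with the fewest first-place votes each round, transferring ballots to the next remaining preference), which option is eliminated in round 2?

Round 1: Q 64, T 8, P 9, S 38, R 23. Eliminate T.
Round 2: Q 64, P 9, S 38, R 31. Eliminate P.

P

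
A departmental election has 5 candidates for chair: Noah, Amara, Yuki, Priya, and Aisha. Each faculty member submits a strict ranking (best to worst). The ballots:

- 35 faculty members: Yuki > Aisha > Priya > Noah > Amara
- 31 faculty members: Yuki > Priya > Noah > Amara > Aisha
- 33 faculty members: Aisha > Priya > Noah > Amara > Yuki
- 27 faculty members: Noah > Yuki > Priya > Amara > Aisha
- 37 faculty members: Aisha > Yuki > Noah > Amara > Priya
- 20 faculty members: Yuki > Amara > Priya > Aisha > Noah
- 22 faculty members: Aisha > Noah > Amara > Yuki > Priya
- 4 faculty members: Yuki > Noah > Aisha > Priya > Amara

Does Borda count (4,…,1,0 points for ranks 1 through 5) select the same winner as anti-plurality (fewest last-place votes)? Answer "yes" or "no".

no

Borda — scores: Noah 423, Amara 232, Yuki 574, Priya 360, Aisha 501. Winner: Yuki.
Anti-plurality — last-place votes: Noah 20, Amara 39, Yuki 33, Priya 59, Aisha 58. Winner: Noah.
The two methods disagree.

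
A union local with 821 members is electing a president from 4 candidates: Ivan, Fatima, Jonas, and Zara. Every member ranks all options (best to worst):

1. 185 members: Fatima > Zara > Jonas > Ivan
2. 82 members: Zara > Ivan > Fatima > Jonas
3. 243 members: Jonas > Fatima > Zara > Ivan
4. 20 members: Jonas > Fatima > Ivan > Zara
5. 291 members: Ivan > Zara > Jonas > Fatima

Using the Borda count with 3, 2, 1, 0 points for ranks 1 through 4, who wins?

Zara

Ivan: 185·0 + 82·2 + 243·0 + 20·1 + 291·3 = 1057
Fatima: 185·3 + 82·1 + 243·2 + 20·2 + 291·0 = 1163
Jonas: 185·1 + 82·0 + 243·3 + 20·3 + 291·1 = 1265
Zara: 185·2 + 82·3 + 243·1 + 20·0 + 291·2 = 1441
Zara has the highest Borda score (1441).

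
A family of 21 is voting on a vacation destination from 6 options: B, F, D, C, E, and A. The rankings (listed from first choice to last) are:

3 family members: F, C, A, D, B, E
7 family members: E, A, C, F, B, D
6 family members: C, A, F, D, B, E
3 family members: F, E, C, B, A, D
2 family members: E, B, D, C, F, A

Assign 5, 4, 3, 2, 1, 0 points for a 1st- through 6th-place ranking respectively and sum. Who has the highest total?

C

B: 3·1 + 7·1 + 6·1 + 3·2 + 2·4 = 30
F: 3·5 + 7·2 + 6·3 + 3·5 + 2·1 = 64
D: 3·2 + 7·0 + 6·2 + 3·0 + 2·3 = 24
C: 3·4 + 7·3 + 6·5 + 3·3 + 2·2 = 76
E: 3·0 + 7·5 + 6·0 + 3·4 + 2·5 = 57
A: 3·3 + 7·4 + 6·4 + 3·1 + 2·0 = 64
C has the highest Borda score (76).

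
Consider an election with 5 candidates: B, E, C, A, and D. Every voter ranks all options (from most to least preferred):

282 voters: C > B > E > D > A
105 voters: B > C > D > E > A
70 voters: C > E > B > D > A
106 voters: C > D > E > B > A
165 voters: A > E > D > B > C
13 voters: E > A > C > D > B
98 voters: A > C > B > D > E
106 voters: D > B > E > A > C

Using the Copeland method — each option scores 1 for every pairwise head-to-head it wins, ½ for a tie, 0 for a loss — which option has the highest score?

B: beats E, A, and D; loses to C → score 3.
E: beats A and D; loses to B and C → score 2.
C: beats B, E, A, and D → score 4.
A: loses to B, E, C, and D → score 0.
D: beats A; loses to B, E, and C → score 1.
C has the best pairwise record.

C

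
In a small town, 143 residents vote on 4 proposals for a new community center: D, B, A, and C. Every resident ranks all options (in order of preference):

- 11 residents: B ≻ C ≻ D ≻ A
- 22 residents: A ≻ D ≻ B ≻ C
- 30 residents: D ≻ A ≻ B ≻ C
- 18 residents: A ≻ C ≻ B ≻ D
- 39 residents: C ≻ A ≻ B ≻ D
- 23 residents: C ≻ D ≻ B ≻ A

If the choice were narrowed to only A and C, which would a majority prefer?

C

Voters preferring A to C: 70; preferring C to A: 73.
C wins the head-to-head.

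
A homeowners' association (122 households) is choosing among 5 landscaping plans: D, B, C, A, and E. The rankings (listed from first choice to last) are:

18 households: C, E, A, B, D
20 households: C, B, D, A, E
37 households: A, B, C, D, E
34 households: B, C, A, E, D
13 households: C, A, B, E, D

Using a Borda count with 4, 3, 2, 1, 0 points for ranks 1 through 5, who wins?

C

D: 18·0 + 20·2 + 37·1 + 34·0 + 13·0 = 77
B: 18·1 + 20·3 + 37·3 + 34·4 + 13·2 = 351
C: 18·4 + 20·4 + 37·2 + 34·3 + 13·4 = 380
A: 18·2 + 20·1 + 37·4 + 34·2 + 13·3 = 311
E: 18·3 + 20·0 + 37·0 + 34·1 + 13·1 = 101
C has the highest Borda score (380).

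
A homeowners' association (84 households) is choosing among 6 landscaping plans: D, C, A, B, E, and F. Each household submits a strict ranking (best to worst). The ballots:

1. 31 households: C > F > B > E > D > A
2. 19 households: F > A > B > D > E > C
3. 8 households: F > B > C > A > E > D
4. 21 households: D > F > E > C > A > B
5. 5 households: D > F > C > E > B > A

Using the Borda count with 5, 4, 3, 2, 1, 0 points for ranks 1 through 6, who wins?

F

D: 31·1 + 19·2 + 8·0 + 21·5 + 5·5 = 199
C: 31·5 + 19·0 + 8·3 + 21·2 + 5·3 = 236
A: 31·0 + 19·4 + 8·2 + 21·1 + 5·0 = 113
B: 31·3 + 19·3 + 8·4 + 21·0 + 5·1 = 187
E: 31·2 + 19·1 + 8·1 + 21·3 + 5·2 = 162
F: 31·4 + 19·5 + 8·5 + 21·4 + 5·4 = 363
F has the highest Borda score (363).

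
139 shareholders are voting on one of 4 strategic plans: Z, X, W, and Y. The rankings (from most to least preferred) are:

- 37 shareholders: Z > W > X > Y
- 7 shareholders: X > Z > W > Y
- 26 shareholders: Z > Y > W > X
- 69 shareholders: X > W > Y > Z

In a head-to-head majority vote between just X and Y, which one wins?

Voters preferring X to Y: 113; preferring Y to X: 26.
X wins the head-to-head.

X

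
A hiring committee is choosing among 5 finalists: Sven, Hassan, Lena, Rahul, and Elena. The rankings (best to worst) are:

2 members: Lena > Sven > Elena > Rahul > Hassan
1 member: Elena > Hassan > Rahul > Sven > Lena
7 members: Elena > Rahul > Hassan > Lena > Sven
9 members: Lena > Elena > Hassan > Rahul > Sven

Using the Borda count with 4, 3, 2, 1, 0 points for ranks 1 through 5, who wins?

Elena

Sven: 2·3 + 1·1 + 7·0 + 9·0 = 7
Hassan: 2·0 + 1·3 + 7·2 + 9·2 = 35
Lena: 2·4 + 1·0 + 7·1 + 9·4 = 51
Rahul: 2·1 + 1·2 + 7·3 + 9·1 = 34
Elena: 2·2 + 1·4 + 7·4 + 9·3 = 63
Elena has the highest Borda score (63).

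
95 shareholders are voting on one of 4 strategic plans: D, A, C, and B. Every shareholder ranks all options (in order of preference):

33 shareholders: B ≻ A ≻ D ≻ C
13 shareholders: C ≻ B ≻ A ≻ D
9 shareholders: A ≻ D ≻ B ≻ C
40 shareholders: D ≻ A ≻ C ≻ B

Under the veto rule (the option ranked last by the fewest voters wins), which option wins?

A

Last-place votes: D 13, A 0, C 42, B 40.
A is ranked last by the fewest voters, so A wins.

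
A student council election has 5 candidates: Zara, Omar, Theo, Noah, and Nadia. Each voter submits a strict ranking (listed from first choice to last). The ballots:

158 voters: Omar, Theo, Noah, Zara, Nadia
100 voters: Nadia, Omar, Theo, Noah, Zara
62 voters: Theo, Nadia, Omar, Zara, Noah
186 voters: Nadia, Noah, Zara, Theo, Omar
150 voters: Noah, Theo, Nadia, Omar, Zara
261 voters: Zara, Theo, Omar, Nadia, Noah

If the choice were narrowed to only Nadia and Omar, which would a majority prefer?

Voters preferring Nadia to Omar: 498; preferring Omar to Nadia: 419.
Nadia wins the head-to-head.

Nadia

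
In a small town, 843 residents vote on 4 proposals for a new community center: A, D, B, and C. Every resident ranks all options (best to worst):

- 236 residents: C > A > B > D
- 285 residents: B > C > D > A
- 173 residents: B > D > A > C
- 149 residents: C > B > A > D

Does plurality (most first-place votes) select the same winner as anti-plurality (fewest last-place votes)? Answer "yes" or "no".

yes

Plurality — first-place votes: A 0, D 0, B 458, C 385. Winner: B.
Anti-plurality — last-place votes: A 285, D 385, B 0, C 173. Winner: B.
The two methods agree.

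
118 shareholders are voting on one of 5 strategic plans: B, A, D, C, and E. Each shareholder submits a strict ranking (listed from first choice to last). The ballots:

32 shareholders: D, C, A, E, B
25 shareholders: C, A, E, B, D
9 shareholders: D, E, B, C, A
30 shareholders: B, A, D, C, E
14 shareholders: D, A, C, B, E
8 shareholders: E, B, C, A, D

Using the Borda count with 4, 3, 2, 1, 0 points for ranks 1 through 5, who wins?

D

B: 32·0 + 25·1 + 9·2 + 30·4 + 14·1 + 8·3 = 201
A: 32·2 + 25·3 + 9·0 + 30·3 + 14·3 + 8·1 = 279
D: 32·4 + 25·0 + 9·4 + 30·2 + 14·4 + 8·0 = 280
C: 32·3 + 25·4 + 9·1 + 30·1 + 14·2 + 8·2 = 279
E: 32·1 + 25·2 + 9·3 + 30·0 + 14·0 + 8·4 = 141
D has the highest Borda score (280).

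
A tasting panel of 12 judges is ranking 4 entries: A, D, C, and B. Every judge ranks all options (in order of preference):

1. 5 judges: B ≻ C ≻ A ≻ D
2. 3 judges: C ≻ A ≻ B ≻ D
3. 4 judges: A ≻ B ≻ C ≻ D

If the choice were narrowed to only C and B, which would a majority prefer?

B

Voters preferring C to B: 3; preferring B to C: 9.
B wins the head-to-head.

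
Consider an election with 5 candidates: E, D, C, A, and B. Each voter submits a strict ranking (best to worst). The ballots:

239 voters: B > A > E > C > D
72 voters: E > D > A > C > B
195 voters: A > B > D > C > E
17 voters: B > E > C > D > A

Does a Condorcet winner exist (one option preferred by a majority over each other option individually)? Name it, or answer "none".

A

A vs E: 434–89 for A.
A vs D: 434–89 for A.
A vs C: 506–17 for A.
A vs B: 267–256 for A.
A beats every other option head-to-head.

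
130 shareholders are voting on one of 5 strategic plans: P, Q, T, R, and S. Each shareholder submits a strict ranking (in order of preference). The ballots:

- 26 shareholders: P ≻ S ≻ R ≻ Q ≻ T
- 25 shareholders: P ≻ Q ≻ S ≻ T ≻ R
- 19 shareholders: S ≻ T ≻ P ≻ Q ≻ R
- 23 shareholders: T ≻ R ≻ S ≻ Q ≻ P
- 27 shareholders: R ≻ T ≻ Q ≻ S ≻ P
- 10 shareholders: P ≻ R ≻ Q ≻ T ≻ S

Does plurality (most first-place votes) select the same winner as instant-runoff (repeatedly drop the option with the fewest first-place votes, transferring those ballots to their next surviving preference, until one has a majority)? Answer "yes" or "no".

no

Plurality — first-place votes: P 61, Q 0, T 23, R 27, S 19. Winner: P.
Instant-runoff — R1 P 61, Q 0, T 23, R 27, S 19 (Q out); R2 P 61, T 23, R 27, S 19 (S out); R3 P 61, T 42, R 27 (R out); R4 P 61, T 69 (T winner). Winner: T.
The two methods disagree.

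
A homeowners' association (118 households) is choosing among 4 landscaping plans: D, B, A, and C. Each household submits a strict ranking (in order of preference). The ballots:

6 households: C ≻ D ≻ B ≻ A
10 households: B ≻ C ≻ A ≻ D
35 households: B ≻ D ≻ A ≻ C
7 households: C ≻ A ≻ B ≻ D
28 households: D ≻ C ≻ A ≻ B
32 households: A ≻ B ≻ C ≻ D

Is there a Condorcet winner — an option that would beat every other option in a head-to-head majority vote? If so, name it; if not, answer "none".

none

Checking pairwise contests:
B beats D 84–34.
A beats B 67–51.
D beats A 69–49.
D beats C 63–55.
Every option loses at least one head-to-head, so there is no Condorcet winner.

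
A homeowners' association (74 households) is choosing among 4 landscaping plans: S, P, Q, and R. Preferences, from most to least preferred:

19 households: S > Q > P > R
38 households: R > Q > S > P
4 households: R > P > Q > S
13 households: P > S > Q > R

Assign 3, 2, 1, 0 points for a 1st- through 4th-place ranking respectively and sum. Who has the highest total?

S: 19·3 + 38·1 + 4·0 + 13·2 = 121
P: 19·1 + 38·0 + 4·2 + 13·3 = 66
Q: 19·2 + 38·2 + 4·1 + 13·1 = 131
R: 19·0 + 38·3 + 4·3 + 13·0 = 126
Q has the highest Borda score (131).

Q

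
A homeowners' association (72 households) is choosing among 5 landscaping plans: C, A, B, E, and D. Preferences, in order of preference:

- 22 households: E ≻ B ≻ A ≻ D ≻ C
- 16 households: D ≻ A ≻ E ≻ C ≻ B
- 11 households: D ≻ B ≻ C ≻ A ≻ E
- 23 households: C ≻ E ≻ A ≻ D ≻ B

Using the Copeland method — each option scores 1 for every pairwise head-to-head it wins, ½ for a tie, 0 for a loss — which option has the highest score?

E

C: beats B; loses to A, E, and D → score 1.
A: beats C, B, and D; loses to E → score 3.
B: loses to C, A, E, and D → score 0.
E: beats C, A, B, and D → score 4.
D: beats C and B; loses to A and E → score 2.
E has the best pairwise record.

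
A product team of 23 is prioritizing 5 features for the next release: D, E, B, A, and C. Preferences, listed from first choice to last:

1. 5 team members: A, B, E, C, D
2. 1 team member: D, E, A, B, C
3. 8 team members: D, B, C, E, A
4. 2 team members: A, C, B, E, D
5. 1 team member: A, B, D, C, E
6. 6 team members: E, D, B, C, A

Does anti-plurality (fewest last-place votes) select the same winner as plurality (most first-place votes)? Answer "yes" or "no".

no

Anti-plurality — last-place votes: D 7, E 1, B 0, A 14, C 1. Winner: B.
Plurality — first-place votes: D 9, E 6, B 0, A 8, C 0. Winner: D.
The two methods disagree.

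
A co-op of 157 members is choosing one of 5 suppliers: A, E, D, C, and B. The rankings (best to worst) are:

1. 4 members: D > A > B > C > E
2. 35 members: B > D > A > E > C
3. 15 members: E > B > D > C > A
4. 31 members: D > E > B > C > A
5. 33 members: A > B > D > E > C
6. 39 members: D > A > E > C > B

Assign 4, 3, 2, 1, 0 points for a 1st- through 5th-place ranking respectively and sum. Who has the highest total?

D

A: 4·3 + 35·2 + 15·0 + 31·0 + 33·4 + 39·3 = 331
E: 4·0 + 35·1 + 15·4 + 31·3 + 33·1 + 39·2 = 299
D: 4·4 + 35·3 + 15·2 + 31·4 + 33·2 + 39·4 = 497
C: 4·1 + 35·0 + 15·1 + 31·1 + 33·0 + 39·1 = 89
B: 4·2 + 35·4 + 15·3 + 31·2 + 33·3 + 39·0 = 354
D has the highest Borda score (497).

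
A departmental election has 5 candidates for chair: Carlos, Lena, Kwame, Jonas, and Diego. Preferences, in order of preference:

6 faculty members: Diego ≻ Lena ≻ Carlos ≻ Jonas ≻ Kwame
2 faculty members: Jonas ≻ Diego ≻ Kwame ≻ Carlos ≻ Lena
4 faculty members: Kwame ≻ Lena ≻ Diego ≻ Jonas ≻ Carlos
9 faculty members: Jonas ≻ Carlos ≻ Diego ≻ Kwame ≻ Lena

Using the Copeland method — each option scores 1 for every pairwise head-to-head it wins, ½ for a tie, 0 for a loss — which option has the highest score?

Carlos: beats Lena and Kwame; loses to Jonas and Diego → score 2.
Lena: loses to Carlos, Kwame, Jonas, and Diego → score 0.
Kwame: beats Lena; loses to Carlos, Jonas, and Diego → score 1.
Jonas: beats Carlos, Lena, Kwame, and Diego → score 4.
Diego: beats Carlos, Lena, and Kwame; loses to Jonas → score 3.
Jonas has the best pairwise record.

Jonas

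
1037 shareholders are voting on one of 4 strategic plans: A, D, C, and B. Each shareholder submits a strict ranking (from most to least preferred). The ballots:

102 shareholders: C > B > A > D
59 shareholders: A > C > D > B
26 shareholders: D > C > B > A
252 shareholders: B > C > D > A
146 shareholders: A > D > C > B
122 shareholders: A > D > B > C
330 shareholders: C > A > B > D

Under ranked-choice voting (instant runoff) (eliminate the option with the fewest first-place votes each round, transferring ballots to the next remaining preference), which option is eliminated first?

Round 1: A 327, D 26, C 432, B 252. Eliminate D.

D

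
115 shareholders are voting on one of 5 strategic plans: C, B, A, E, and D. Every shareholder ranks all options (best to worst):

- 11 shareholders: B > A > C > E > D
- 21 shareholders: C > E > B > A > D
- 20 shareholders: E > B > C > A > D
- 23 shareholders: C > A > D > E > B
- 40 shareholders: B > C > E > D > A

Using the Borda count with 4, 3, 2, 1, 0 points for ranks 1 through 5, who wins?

C

C: 11·2 + 21·4 + 20·2 + 23·4 + 40·3 = 358
B: 11·4 + 21·2 + 20·3 + 23·0 + 40·4 = 306
A: 11·3 + 21·1 + 20·1 + 23·3 + 40·0 = 143
E: 11·1 + 21·3 + 20·4 + 23·1 + 40·2 = 257
D: 11·0 + 21·0 + 20·0 + 23·2 + 40·1 = 86
C has the highest Borda score (358).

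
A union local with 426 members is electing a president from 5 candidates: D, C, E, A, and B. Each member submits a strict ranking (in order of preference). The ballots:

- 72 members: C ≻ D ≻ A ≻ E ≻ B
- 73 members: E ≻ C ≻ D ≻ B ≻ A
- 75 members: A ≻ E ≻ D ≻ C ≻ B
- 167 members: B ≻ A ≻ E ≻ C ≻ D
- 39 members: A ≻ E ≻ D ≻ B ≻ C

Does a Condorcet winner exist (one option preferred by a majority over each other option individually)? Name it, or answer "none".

Checking pairwise contests:
C beats D 312–114.
E beats C 354–72.
A beats E 353–73.
B beats A 240–186.
D beats B 259–167.
Every option loses at least one head-to-head, so there is no Condorcet winner.

none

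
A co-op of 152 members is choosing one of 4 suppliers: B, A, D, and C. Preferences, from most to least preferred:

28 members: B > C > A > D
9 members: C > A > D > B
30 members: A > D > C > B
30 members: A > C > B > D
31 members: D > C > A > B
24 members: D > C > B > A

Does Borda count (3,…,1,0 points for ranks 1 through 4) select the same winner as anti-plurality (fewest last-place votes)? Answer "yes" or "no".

Borda — scores: B 138, A 257, D 234, C 283. Winner: C.
Anti-plurality — last-place votes: B 70, A 24, D 58, C 0. Winner: C.
The two methods agree.

yes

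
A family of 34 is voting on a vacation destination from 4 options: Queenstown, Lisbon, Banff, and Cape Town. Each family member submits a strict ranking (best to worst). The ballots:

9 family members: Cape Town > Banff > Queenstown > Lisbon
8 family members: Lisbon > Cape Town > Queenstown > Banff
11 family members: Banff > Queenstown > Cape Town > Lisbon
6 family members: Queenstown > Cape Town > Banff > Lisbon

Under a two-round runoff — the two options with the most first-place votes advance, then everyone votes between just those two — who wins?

Cape Town

Round 1 first-place votes: Queenstown 6, Lisbon 8, Banff 11, Cape Town 9.
Banff and Cape Town advance.
Runoff: Banff is preferred to Cape Town by 11 voters; Cape Town by 23.
Cape Town wins the runoff.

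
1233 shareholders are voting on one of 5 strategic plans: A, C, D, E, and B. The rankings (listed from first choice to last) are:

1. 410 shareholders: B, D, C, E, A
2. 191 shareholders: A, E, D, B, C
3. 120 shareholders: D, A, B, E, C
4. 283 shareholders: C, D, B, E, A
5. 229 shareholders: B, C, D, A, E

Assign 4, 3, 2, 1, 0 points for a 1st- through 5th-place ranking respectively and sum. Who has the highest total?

B

A: 410·0 + 191·4 + 120·3 + 283·0 + 229·1 = 1353
C: 410·2 + 191·0 + 120·0 + 283·4 + 229·3 = 2639
D: 410·3 + 191·2 + 120·4 + 283·3 + 229·2 = 3399
E: 410·1 + 191·3 + 120·1 + 283·1 + 229·0 = 1386
B: 410·4 + 191·1 + 120·2 + 283·2 + 229·4 = 3553
B has the highest Borda score (3553).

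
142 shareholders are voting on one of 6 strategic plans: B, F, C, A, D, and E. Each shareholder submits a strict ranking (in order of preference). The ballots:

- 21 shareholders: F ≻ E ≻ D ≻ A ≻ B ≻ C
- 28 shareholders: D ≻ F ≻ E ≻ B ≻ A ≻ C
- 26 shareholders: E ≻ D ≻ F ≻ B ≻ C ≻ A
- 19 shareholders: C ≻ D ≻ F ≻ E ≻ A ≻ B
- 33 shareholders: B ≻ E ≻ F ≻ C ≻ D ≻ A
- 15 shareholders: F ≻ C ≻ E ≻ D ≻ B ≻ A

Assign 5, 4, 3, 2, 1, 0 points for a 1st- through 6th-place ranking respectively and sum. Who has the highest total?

B: 21·1 + 28·2 + 26·2 + 19·0 + 33·5 + 15·1 = 309
F: 21·5 + 28·4 + 26·3 + 19·3 + 33·3 + 15·5 = 526
C: 21·0 + 28·0 + 26·1 + 19·5 + 33·2 + 15·4 = 247
A: 21·2 + 28·1 + 26·0 + 19·1 + 33·0 + 15·0 = 89
D: 21·3 + 28·5 + 26·4 + 19·4 + 33·1 + 15·2 = 446
E: 21·4 + 28·3 + 26·5 + 19·2 + 33·4 + 15·3 = 513
F has the highest Borda score (526).

F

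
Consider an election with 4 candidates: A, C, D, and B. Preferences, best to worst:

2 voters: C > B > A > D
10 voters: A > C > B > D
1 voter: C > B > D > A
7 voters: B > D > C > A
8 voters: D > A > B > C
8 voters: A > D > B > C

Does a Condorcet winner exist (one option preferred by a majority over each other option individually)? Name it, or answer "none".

A vs C: 26–10 for A.
A vs D: 20–16 for A.
A vs B: 26–10 for A.
A beats every other option head-to-head.

A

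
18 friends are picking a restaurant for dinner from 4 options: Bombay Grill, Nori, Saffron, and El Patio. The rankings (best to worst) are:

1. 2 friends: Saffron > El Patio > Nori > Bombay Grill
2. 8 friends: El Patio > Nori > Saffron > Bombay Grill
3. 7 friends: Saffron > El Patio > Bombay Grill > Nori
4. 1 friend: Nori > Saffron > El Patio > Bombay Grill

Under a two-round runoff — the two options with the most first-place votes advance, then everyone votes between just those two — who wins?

Round 1 first-place votes: Bombay Grill 0, Nori 1, Saffron 9, El Patio 8.
Saffron and El Patio advance.
Runoff: Saffron is preferred to El Patio by 10 voters; El Patio by 8.
Saffron wins the runoff.

Saffron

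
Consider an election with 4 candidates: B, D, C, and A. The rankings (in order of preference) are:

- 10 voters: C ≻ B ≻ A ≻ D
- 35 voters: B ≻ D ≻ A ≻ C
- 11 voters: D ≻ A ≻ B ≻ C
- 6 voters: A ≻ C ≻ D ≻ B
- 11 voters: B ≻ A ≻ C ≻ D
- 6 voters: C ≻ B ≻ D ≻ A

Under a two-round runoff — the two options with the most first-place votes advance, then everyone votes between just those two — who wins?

Round 1 first-place votes: B 46, D 11, C 16, A 6.
B and C advance.
Runoff: B is preferred to C by 57 voters; C by 22.
B wins the runoff.

B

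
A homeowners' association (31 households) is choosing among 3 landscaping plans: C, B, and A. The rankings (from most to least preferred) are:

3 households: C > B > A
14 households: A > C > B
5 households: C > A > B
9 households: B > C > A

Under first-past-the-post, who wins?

A

First-place votes: C 8, B 9, A 14.
A has the most first-place votes.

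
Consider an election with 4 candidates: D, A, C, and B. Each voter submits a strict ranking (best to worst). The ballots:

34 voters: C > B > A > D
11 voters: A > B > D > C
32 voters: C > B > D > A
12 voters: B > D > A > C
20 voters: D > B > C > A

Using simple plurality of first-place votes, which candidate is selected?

C

First-place votes: D 20, A 11, C 66, B 12.
C has the most first-place votes.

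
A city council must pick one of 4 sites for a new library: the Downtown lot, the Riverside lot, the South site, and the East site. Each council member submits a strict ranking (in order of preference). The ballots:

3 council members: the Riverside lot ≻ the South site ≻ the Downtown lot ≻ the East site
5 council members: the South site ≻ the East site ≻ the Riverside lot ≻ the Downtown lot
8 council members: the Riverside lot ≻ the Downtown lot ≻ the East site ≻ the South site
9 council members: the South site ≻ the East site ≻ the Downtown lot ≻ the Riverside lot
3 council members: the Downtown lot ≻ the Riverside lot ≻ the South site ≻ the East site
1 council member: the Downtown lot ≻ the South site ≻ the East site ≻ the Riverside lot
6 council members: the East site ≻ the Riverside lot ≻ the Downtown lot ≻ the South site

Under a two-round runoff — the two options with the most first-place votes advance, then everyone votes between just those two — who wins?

Round 1 first-place votes: the Downtown lot 4, the Riverside lot 11, the South site 14, the East site 6.
the South site and the Riverside lot advance.
Runoff: the South site is preferred to the Riverside lot by 15 voters; the Riverside lot by 20.
the Riverside lot wins the runoff.

the Riverside lot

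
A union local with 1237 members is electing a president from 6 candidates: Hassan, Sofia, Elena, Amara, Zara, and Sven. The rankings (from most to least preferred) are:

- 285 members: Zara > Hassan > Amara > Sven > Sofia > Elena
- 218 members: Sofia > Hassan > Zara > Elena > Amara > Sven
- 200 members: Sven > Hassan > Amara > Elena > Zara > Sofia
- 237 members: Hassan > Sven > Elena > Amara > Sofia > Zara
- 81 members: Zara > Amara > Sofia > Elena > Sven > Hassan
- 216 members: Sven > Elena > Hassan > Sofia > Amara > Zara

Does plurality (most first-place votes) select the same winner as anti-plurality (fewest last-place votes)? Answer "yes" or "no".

Plurality — first-place votes: Hassan 237, Sofia 218, Elena 0, Amara 0, Zara 366, Sven 416. Winner: Sven.
Anti-plurality — last-place votes: Hassan 81, Sofia 200, Elena 285, Amara 0, Zara 453, Sven 218. Winner: Amara.
The two methods disagree.

no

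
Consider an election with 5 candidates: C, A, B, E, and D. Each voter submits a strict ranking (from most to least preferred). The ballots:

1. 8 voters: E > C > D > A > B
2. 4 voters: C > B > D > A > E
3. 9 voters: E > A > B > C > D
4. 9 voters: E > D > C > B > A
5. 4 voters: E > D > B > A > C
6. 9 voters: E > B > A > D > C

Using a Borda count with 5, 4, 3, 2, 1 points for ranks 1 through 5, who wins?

C: 8·4 + 4·5 + 9·2 + 9·3 + 4·1 + 9·1 = 110
A: 8·2 + 4·2 + 9·4 + 9·1 + 4·2 + 9·3 = 104
B: 8·1 + 4·4 + 9·3 + 9·2 + 4·3 + 9·4 = 117
E: 8·5 + 4·1 + 9·5 + 9·5 + 4·5 + 9·5 = 199
D: 8·3 + 4·3 + 9·1 + 9·4 + 4·4 + 9·2 = 115
E has the highest Borda score (199).

E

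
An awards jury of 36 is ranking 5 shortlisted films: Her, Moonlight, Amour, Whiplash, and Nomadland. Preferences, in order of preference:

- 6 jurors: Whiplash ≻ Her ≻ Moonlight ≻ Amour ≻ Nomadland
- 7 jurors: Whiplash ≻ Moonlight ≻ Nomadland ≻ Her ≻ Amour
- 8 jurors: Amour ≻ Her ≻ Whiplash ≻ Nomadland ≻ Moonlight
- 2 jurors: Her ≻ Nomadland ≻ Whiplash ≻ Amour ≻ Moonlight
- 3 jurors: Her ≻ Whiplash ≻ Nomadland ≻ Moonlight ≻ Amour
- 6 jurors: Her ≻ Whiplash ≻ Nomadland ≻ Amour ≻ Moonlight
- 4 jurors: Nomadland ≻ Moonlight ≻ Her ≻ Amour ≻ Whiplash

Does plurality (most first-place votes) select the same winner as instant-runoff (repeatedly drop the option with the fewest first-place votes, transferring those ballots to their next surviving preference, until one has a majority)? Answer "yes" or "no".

Plurality — first-place votes: Her 11, Moonlight 0, Amour 8, Whiplash 13, Nomadland 4. Winner: Whiplash.
Instant-runoff — R1 Her 11, Moonlight 0, Amour 8, Whiplash 13, Nomadland 4 (Moonlight out); R2 Her 11, Amour 8, Whiplash 13, Nomadland 4 (Nomadland out); R3 Her 15, Amour 8, Whiplash 13 (Amour out); R4 Her 23, Whiplash 13 (Her winner). Winner: Her.
The two methods disagree.

no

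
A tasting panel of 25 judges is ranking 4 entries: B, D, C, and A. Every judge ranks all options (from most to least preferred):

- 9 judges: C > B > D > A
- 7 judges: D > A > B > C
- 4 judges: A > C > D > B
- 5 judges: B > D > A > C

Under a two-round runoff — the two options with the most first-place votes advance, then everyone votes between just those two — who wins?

C

Round 1 first-place votes: B 5, D 7, C 9, A 4.
C and D advance.
Runoff: C is preferred to D by 13 voters; D by 12.
C wins the runoff.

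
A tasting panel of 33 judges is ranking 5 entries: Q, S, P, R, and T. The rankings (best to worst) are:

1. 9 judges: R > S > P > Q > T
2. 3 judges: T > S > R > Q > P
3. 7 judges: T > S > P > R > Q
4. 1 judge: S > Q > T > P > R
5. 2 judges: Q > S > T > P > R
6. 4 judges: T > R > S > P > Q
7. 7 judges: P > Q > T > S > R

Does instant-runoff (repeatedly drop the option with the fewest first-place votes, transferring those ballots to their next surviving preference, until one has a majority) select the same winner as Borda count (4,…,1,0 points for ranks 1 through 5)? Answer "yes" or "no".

Instant-runoff — R1 Q 2, S 1, P 7, R 9, T 14 (S out); R2 Q 3, P 7, R 9, T 14 (Q out); R3 P 7, R 9, T 17 (T winner). Winner: T.
Borda — scores: Q 44, S 82, P 67, R 61, T 76. Winner: S.
The two methods disagree.

no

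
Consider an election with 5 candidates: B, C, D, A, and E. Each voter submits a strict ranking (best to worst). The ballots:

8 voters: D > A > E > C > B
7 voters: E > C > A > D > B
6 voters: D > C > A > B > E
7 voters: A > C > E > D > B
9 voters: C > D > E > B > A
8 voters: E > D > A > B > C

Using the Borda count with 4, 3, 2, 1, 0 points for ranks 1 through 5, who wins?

B: 8·0 + 7·0 + 6·1 + 7·0 + 9·1 + 8·1 = 23
C: 8·1 + 7·3 + 6·3 + 7·3 + 9·4 + 8·0 = 104
D: 8·4 + 7·1 + 6·4 + 7·1 + 9·3 + 8·3 = 121
A: 8·3 + 7·2 + 6·2 + 7·4 + 9·0 + 8·2 = 94
E: 8·2 + 7·4 + 6·0 + 7·2 + 9·2 + 8·4 = 108
D has the highest Borda score (121).

D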